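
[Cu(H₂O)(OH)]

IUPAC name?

aquahydroxocopper(I)

There is no counter-ion, so the complex is neutral overall.
Ligand charges: 1×hydroxo (-1 each), 1×aqua (neutral); total -1. So Cu + (-1) = 0, giving Cu = +1.
Ligands are named alphabetically: aqua before hydroxo.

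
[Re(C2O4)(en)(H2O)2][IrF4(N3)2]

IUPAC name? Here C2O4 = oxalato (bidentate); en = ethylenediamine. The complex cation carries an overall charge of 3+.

diaqua(ethylenediamine)oxalatorhenium(V) diazidotetrafluoroiridate(III)

The complex cation is given as 3+; its ligand charges sum to -2, so Re = +5.
A 1:1 salt means the anion carries the equal and opposite charge, 3−.
Anion: ligand charges sum to -6; for the ion to be 3−, Ir = +3.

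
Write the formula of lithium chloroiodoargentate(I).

Li[AgClI]

Ligands: 1 iodo (I, -1), 1 chloro (Cl, -1). Ligand charge sum = -2.
Charge balance with lithium (+1) requires 1 complex ion per 1 lithium.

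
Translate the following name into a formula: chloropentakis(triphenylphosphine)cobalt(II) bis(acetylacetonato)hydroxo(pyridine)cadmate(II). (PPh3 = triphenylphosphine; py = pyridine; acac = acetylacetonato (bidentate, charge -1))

Cation [Co…]: ligand charges -1, Co(II) ⇒ ion charge 1+.
Anion [Cd…]: ligand charges -3, Cd(II) ⇒ ion charge 1−.
One 1+ cation balances one 1− anion.

[CoCl(PPh3)5][Cd(acac)2(OH)(py)]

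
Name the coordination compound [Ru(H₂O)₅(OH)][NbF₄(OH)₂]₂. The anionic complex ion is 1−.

pentaaquahydroxoruthenium(III) tetrafluorodihydroxoniobate(V)

Both ions are complex: the cation is named first with the plain metal name, the anion second with the -ate form; each ion's ligands are alphabetised independently.
The complex anion is given as 1−; its ligand charges sum to -6, so Nb = +5.
With 2 anions per cation, the cation must be 2×1 = 2+.
Cation: ligand charges sum to -1; for the ion to be 2+, Ru = +3.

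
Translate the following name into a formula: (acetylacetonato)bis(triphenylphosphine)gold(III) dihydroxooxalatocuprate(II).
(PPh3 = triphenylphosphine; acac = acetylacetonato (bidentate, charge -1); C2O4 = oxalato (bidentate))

[Au(acac)(PPh3)2][Cu(C2O4)(OH)2]

Cation [Au…]: ligand charges -1, Au(III) ⇒ ion charge 2+.
Anion [Cu…]: ligand charges -4, Cu(II) ⇒ ion charge 2−.
One 2+ cation balances one 2− anion.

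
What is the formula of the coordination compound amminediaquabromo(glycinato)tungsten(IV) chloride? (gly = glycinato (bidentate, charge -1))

[WBr(gly)(H2O)2(NH3)]Cl2

Ligands: 2 aqua (H2O, neutral), 1 bromo (Br, -1), 1 ammine (NH3, neutral), 1 glycinato (gly, -1). Ligand charge sum = -2.
With W in oxidation state +4, the complex ion is [W...]^2+.
Charge balance with chloride (-1) requires 1 complex ion per 2 chloride.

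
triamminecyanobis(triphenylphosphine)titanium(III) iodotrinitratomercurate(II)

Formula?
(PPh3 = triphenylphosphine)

Cation [Ti…]: ligand charges -1, Ti(III) ⇒ ion charge 2+.
Anion [Hg…]: ligand charges -4, Hg(II) ⇒ ion charge 2−.
One 2+ cation balances one 2− anion.

[Ti(CN)(NH3)3(PPh3)2][HgI(NO3)3]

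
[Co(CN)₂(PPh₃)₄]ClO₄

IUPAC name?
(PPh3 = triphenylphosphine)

dicyanotetrakis(triphenylphosphine)cobalt(III) perchlorate

The 1 perchlorate counter-ion carries a total charge of -1, so each complex ion is 1+.
Ligand charges: 4×triphenylphosphine (neutral), 2×cyano (-1 each); total -2. So Co + (-2) = 1+, giving Co = +3.
Ligands are named alphabetically: cyano before triphenylphosphine.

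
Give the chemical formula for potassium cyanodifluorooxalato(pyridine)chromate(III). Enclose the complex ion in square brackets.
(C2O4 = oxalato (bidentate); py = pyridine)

K2[Cr(C2O4)(CN)F2(py)]

Ligands: 1 cyano (CN, -1), 2 fluoro (F, -1), 1 oxalato (C2O4, -2), 1 pyridine (py, neutral). Ligand charge sum = -5.
With Cr in oxidation state +3, the complex ion is [Cr...]^2−.
Charge balance with potassium (+1) requires 1 complex ion per 2 potassium.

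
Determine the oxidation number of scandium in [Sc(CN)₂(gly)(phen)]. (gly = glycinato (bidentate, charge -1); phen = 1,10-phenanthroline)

+3

No counter-ion: the bracketed complex is neutral.
Ligand charges: 1×gly = -1; 2×CN = -2; 1×phen neutral; sum -3.
Sc + (-3) = 0 ⇒ Sc is +3.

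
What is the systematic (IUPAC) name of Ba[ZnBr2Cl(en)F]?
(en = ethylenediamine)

The 1 barium counter-ion carries a total charge of +2, so each complex ion is 2−.
Ligand charges: 2×bromo (-1 each), 1×chloro (-1 each), 1×fluoro (-1 each), 1×ethylenediamine (neutral); total -4. So Zn + (-4) = 2−, giving Zn = +2.
The complex ion is anionic, so zinc takes the -ate form zincate(II).

barium dibromochloro(ethylenediamine)fluorozincate(II)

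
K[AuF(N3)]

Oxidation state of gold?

1 potassium outside the brackets (+1 each) → the complex ion is 1−.
Ligand charges: 1×F = -1; 1×N3 = -1; sum -2.
Au + (-2) = 1− ⇒ Au is +1.

+1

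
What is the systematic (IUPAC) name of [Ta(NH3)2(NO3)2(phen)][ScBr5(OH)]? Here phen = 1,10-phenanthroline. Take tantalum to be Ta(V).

Both ions are complex: the cation is named first with the plain metal name, the anion second with the -ate form; each ion's ligands are alphabetised independently.
Ta is given as +5; the cation's ligand charges sum to -2, so the complex cation is 3+.
A 1:1 salt means the anion carries the equal and opposite charge, 3−.
Anion: ligand charges sum to -6; for the ion to be 3−, Sc = +3.

diamminedinitrato(1,10-phenanthroline)tantalum(V) pentabromohydroxoscandate(III)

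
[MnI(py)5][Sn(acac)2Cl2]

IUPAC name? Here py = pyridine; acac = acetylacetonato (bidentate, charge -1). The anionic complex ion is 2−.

iodopentakis(pyridine)manganese(III) bis(acetylacetonato)dichlorostannate(II)

Both ions are complex: the cation is named first with the plain metal name, the anion second with the -ate form; each ion's ligands are alphabetised independently.
The complex anion is given as 2−; its ligand charges sum to -4, so Sn = +2.
A 1:1 salt means the cation carries the equal and opposite charge, 2+.
Cation: ligand charges sum to -1; for the ion to be 2+, Mn = +3.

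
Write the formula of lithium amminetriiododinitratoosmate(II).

Li3[OsI3(NH3)(NO3)2]

Ligands: 3 iodo (I, -1), 1 ammine (NH3, neutral), 2 nitrato (NO3, -1). Ligand charge sum = -5.
With Os in oxidation state +2, the complex ion is [Os...]^3−.
Charge balance with lithium (+1) requires 1 complex ion per 3 lithium.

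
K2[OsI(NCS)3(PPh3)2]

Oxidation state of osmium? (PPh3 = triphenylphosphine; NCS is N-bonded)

+2

2 potassium outside the brackets (+1 each) → the complex ion is 2−.
Ligand charges: 2×PPh3 neutral; 3×NCS = -3; 1×I = -1; sum -4.
Os + (-4) = 2− ⇒ Os is +2.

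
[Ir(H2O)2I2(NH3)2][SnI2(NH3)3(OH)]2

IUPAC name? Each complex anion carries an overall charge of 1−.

Both ions are complex: the cation is named first with the plain metal name, the anion second with the -ate form; each ion's ligands are alphabetised independently.
The complex anion is given as 1−; its ligand charges sum to -3, so Sn = +2.
With 2 anions per cation, the cation must be 2×1 = 2+.
Cation: ligand charges sum to -2; for the ion to be 2+, Ir = +4.

diamminediaquadiiodoiridium(IV) triamminehydroxodiiodostannate(II)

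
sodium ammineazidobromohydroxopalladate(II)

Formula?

Na[PdBr(N3)(NH3)(OH)]

Ligands: 1 azido (N3, -1), 1 hydroxo (OH, -1), 1 ammine (NH3, neutral), 1 bromo (Br, -1). Ligand charge sum = -3.
Charge balance with sodium (+1) requires 1 complex ion per 1 sodium.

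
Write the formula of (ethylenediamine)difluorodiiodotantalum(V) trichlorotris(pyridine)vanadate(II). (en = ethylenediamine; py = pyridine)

Cation [Ta…]: ligand charges -4, Ta(V) ⇒ ion charge 1+.
Anion [V…]: ligand charges -3, V(II) ⇒ ion charge 1−.
One 1+ cation balances one 1− anion.

[Ta(en)F2I2][VCl3(py)3]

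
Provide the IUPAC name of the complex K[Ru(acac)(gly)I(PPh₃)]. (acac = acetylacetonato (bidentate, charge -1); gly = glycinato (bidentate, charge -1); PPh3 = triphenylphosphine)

potassium (acetylacetonato)(glycinato)iodo(triphenylphosphine)ruthenate(II)

The 1 potassium counter-ion carries a total charge of +1, so each complex ion is 1−.
Ligand charges: 1×iodo (-1 each), 1×acetylacetonato (-1 each), 1×glycinato (-1 each), 1×triphenylphosphine (neutral); total -3. So Ru + (-3) = 1−, giving Ru = +2.
Ligands are named alphabetically: acetylacetonato before glycinato before iodo before triphenylphosphine.
The complex ion is anionic, so ruthenium takes the -ate form ruthenate(II).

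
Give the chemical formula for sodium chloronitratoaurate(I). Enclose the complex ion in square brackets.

Ligands: 1 nitrato (NO3, -1), 1 chloro (Cl, -1). Ligand charge sum = -2.
With Au in oxidation state +1, the complex ion is [Au...]^1−.
Charge balance with sodium (+1) requires 1 complex ion per 1 sodium.

Na[AuCl(NO3)]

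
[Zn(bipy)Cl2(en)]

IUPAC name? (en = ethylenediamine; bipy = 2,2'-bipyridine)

There is no counter-ion, so the complex is neutral overall.
Ligand charges: 2×chloro (-1 each), 1×ethylenediamine (neutral), 1×2,2'-bipyridine (neutral); total -2. So Zn + (-2) = 0, giving Zn = +2.
Ligands are named alphabetically: bipyridine before chloro before ethylenediamine.

(2,2'-bipyridine)dichloro(ethylenediamine)zinc(II)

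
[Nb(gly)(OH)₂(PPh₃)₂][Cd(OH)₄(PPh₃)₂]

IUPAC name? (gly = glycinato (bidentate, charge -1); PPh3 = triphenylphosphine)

Cadmium is always +2 in its complexes; the anion's ligand charges sum to -4, so the complex anion is 2−.
A 1:1 salt means the cation carries the equal and opposite charge, 2+.
Cation: ligand charges sum to -3; for the ion to be 2+, Nb = +5.

(glycinato)dihydroxobis(triphenylphosphine)niobium(V) tetrahydroxobis(triphenylphosphine)cadmate(II)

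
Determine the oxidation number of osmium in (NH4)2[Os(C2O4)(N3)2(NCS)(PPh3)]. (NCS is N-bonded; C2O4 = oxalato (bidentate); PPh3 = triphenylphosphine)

+3

2 ammonium outside the brackets (+1 each) → the complex ion is 2−.
Ligand charges: 1×NCS = -1; 2×N3 = -2; 1×C2O4 = -2; 1×PPh3 neutral; sum -5.
Os + (-5) = 2− ⇒ Os is +3.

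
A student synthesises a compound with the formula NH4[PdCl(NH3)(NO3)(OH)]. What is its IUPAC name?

ammonium amminechlorohydroxonitratopalladate(II)

The 1 ammonium counter-ion carries a total charge of +1, so each complex ion is 1−.
Ligand charges: 1×chloro (-1 each), 1×nitrato (-1 each), 1×ammine (neutral), 1×hydroxo (-1 each); total -3. So Pd + (-3) = 1−, giving Pd = +2.
Ligands are named alphabetically: ammine before chloro before hydroxo before nitrato.
The complex ion is anionic, so palladium takes the -ate form palladate(II).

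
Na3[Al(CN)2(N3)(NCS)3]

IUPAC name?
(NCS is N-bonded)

sodium azidodicyanotriisothiocyanatoaluminate(III)

The 3 sodium counter-ions carry a total charge of +3, so each complex ion is 3−.
Ligand charges: 3×isothiocyanato (-1 each), 1×azido (-1 each), 2×cyano (-1 each); total -6. So Al + (-6) = 3−, giving Al = +3.
Ligands are named alphabetically: azido before cyano before isothiocyanato.
The complex ion is anionic, so aluminium takes the -ate form aluminate(III).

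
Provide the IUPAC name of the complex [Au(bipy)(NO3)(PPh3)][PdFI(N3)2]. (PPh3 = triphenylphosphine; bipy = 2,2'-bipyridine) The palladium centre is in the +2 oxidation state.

Pd is given as +2; the anion's ligand charges sum to -4, so the complex anion is 2−.
A 1:1 salt means the cation carries the equal and opposite charge, 2+.
Cation: ligand charges sum to -1; for the ion to be 2+, Au = +3.

(2,2'-bipyridine)nitrato(triphenylphosphine)gold(III) diazidofluoroiodopalladate(II)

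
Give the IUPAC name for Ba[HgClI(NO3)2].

barium chloroiododinitratomercurate(II)

The 1 barium counter-ion carries a total charge of +2, so each complex ion is 2−.
Ligand charges: 1×chloro (-1 each), 2×nitrato (-1 each), 1×iodo (-1 each); total -4. So Hg + (-4) = 2−, giving Hg = +2.
Ligands are named alphabetically: chloro before iodo before nitrato.
The complex ion is anionic, so mercury takes the -ate form mercurate(II).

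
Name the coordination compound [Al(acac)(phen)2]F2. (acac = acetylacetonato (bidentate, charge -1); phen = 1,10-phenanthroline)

The 2 fluoride counter-ions carry a total charge of -2, so each complex ion is 2+.
Ligand charges: 1×acetylacetonato (-1 each), 2×1,10-phenanthroline (neutral); total -1. So Al + (-1) = 2+, giving Al = +3.
Ligands are named alphabetically: acetylacetonato before phenanthroline.

(acetylacetonato)bis(1,10-phenanthroline)aluminium(III) fluoride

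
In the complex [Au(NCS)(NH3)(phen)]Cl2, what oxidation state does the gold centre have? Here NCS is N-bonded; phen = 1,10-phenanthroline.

+3

2 chloride outside the brackets (-1 each) → the complex ion is 2+.
Ligand charges: 1×NCS = -1; 1×NH3 neutral; 1×phen neutral; sum -1.
Au + (-1) = 2+ ⇒ Au is +3.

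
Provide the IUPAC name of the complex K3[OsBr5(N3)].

The 3 potassium counter-ions carry a total charge of +3, so each complex ion is 3−.
Ligand charges: 1×azido (-1 each), 5×bromo (-1 each); total -6. So Os + (-6) = 3−, giving Os = +3.
Ligands are named alphabetically: azido before bromo.
The complex ion is anionic, so osmium takes the -ate form osmate(III).

potassium azidopentabromoosmate(III)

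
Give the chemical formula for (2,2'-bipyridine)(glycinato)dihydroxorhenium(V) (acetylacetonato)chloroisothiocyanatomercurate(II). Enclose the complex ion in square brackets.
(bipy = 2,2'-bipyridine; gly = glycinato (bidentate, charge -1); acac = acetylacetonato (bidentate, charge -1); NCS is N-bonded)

Cation [Re…]: ligand charges -3, Re(V) ⇒ ion charge 2+.
Anion [Hg…]: ligand charges -3, Hg(II) ⇒ ion charge 1−.
One 2+ cation requires 2 of the 1− anion.

[Re(bipy)(gly)(OH)2][Hg(acac)Cl(NCS)]2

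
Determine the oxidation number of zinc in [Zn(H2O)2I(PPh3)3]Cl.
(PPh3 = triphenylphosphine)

+2

1 chloride outside the brackets (-1 each) → the complex ion is 1+.
Ligand charges: 3×PPh3 neutral; 1×I = -1; 2×H2O neutral; sum -1.
Zn + (-1) = 1+ ⇒ Zn is +2.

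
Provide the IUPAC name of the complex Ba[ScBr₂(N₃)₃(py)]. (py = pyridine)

The 1 barium counter-ion carries a total charge of +2, so each complex ion is 2−.
Ligand charges: 2×bromo (-1 each), 3×azido (-1 each), 1×pyridine (neutral); total -5. So Sc + (-5) = 2−, giving Sc = +3.
The complex ion is anionic, so scandium takes the -ate form scandate(III).

barium triazidodibromo(pyridine)scandate(III)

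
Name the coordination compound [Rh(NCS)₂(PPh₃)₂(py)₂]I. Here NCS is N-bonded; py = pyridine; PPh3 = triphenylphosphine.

diisothiocyanatobis(pyridine)bis(triphenylphosphine)rhodium(III) iodide

The 1 iodide counter-ion carries a total charge of -1, so each complex ion is 1+.
Ligand charges: 2×isothiocyanato (-1 each), 2×pyridine (neutral), 2×triphenylphosphine (neutral); total -2. So Rh + (-2) = 1+, giving Rh = +3.
Ligands are named alphabetically: isothiocyanato before pyridine before triphenylphosphine.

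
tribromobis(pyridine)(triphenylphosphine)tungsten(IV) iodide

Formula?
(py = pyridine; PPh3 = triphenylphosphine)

[WBr3(PPh3)(py)2]I

Ligands: 2 pyridine (py, neutral), 3 bromo (Br, -1), 1 triphenylphosphine (PPh3, neutral). Ligand charge sum = -3.
With W in oxidation state +4, the complex ion is [W...]^1+.
Charge balance with iodide (-1) requires 1 complex ion per 1 iodide.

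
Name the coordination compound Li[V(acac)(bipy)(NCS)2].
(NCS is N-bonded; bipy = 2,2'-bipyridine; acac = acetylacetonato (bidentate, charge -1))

The 1 lithium counter-ion carries a total charge of +1, so each complex ion is 1−.
Ligand charges: 2×isothiocyanato (-1 each), 1×2,2'-bipyridine (neutral), 1×acetylacetonato (-1 each); total -3. So V + (-3) = 1−, giving V = +2.
Ligands are named alphabetically: acetylacetonato before bipyridine before isothiocyanato.
The complex ion is anionic, so vanadium takes the -ate form vanadate(II).

lithium (acetylacetonato)(2,2'-bipyridine)diisothiocyanatovanadate(II)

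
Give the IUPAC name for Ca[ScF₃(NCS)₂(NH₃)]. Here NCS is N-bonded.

The 1 calcium counter-ion carries a total charge of +2, so each complex ion is 2−.
Ligand charges: 2×isothiocyanato (-1 each), 1×ammine (neutral), 3×fluoro (-1 each); total -5. So Sc + (-5) = 2−, giving Sc = +3.
The complex ion is anionic, so scandium takes the -ate form scandate(III).

calcium amminetrifluorodiisothiocyanatoscandate(III)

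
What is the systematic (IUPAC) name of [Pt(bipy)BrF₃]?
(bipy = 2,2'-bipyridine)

(2,2'-bipyridine)bromotrifluoroplatinum(IV)

There is no counter-ion, so the complex is neutral overall.
Ligand charges: 3×fluoro (-1 each), 1×2,2'-bipyridine (neutral), 1×bromo (-1 each); total -4. So Pt + (-4) = 0, giving Pt = +4.
Ligands are named alphabetically: bipyridine before bromo before fluoro.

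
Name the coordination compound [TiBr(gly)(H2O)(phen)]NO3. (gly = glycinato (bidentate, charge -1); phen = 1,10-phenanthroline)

The 1 nitrate counter-ion carries a total charge of -1, so each complex ion is 1+.
Ligand charges: 1×glycinato (-1 each), 1×1,10-phenanthroline (neutral), 1×bromo (-1 each), 1×aqua (neutral); total -2. So Ti + (-2) = 1+, giving Ti = +3.
Ligands are named alphabetically: aqua before bromo before glycinato before phenanthroline.

aquabromo(glycinato)(1,10-phenanthroline)titanium(III) nitrate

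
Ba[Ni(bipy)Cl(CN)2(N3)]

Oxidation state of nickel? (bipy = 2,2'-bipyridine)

1 barium outside the brackets (+2 each) → the complex ion is 2−.
Ligand charges: 1×Cl = -1; 1×bipy neutral; 1×N3 = -1; 2×CN = -2; sum -4.
Ni + (-4) = 2− ⇒ Ni is +2.

+2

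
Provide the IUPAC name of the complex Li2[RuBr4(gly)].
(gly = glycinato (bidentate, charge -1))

The 2 lithium counter-ions carry a total charge of +2, so each complex ion is 2−.
Ligand charges: 4×bromo (-1 each), 1×glycinato (-1 each); total -5. So Ru + (-5) = 2−, giving Ru = +3.
The complex ion is anionic, so ruthenium takes the -ate form ruthenate(III).

lithium tetrabromo(glycinato)ruthenate(III)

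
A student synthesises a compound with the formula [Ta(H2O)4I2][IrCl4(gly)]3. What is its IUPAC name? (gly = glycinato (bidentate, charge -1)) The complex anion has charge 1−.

tetraaquadiiodotantalum(V) tetrachloro(glycinato)iridate(IV)

Both ions are complex: the cation is named first with the plain metal name, the anion second with the -ate form; each ion's ligands are alphabetised independently.
The complex anion is given as 1−; its ligand charges sum to -5, so Ir = +4.
With 3 anions per cation, the cation must be 3×1 = 3+.
Cation: ligand charges sum to -2; for the ion to be 3+, Ta = +5.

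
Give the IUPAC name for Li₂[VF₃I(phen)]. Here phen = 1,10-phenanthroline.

lithium trifluoroiodo(1,10-phenanthroline)vanadate(II)

The 2 lithium counter-ions carry a total charge of +2, so each complex ion is 2−.
Ligand charges: 1×iodo (-1 each), 3×fluoro (-1 each), 1×1,10-phenanthroline (neutral); total -4. So V + (-4) = 2−, giving V = +2.
Ligands are named alphabetically: fluoro before iodo before phenanthroline.
The complex ion is anionic, so vanadium takes the -ate form vanadate(II).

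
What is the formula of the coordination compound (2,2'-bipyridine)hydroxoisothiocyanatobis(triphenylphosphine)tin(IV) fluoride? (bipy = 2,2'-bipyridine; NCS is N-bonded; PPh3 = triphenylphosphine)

[Sn(bipy)(NCS)(OH)(PPh3)2]F2

Ligands: 1 2,2'-bipyridine (bipy, neutral), 1 isothiocyanato (NCS, -1), 1 hydroxo (OH, -1), 2 triphenylphosphine (PPh3, neutral). Ligand charge sum = -2.
Charge balance with fluoride (-1) requires 1 complex ion per 2 fluoride.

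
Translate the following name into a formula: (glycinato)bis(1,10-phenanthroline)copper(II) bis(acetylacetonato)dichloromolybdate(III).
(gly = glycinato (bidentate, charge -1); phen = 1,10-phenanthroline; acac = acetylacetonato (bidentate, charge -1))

Cation [Cu…]: ligand charges -1, Cu(II) ⇒ ion charge 1+.
Anion [Mo…]: ligand charges -4, Mo(III) ⇒ ion charge 1−.
One 1+ cation balances one 1− anion.

[Cu(gly)(phen)2][Mo(acac)2Cl2]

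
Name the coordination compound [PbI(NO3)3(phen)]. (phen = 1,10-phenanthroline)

iodotrinitrato(1,10-phenanthroline)lead(IV)

There is no counter-ion, so the complex is neutral overall.
Ligand charges: 1×1,10-phenanthroline (neutral), 3×nitrato (-1 each), 1×iodo (-1 each); total -4. So Pb + (-4) = 0, giving Pb = +4.
Ligands are named alphabetically: iodo before nitrato before phenanthroline.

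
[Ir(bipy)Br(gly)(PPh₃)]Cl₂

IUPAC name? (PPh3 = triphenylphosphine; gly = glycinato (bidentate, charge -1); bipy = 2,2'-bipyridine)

The 2 chloride counter-ions carry a total charge of -2, so each complex ion is 2+.
Ligand charges: 1×bromo (-1 each), 1×triphenylphosphine (neutral), 1×glycinato (-1 each), 1×2,2'-bipyridine (neutral); total -2. So Ir + (-2) = 2+, giving Ir = +4.
Ligands are named alphabetically: bipyridine before bromo before glycinato before triphenylphosphine.

(2,2'-bipyridine)bromo(glycinato)(triphenylphosphine)iridium(IV) chloride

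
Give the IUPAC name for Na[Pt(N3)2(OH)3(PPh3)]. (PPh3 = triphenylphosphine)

The 1 sodium counter-ion carries a total charge of +1, so each complex ion is 1−.
Ligand charges: 2×azido (-1 each), 1×triphenylphosphine (neutral), 3×hydroxo (-1 each); total -5. So Pt + (-5) = 1−, giving Pt = +4.
Ligands are named alphabetically: azido before hydroxo before triphenylphosphine.
The complex ion is anionic, so platinum takes the -ate form platinate(IV).

sodium diazidotrihydroxo(triphenylphosphine)platinate(IV)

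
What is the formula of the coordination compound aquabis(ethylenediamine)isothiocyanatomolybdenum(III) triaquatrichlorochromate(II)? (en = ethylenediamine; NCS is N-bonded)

Cation [Mo…]: ligand charges -1, Mo(III) ⇒ ion charge 2+.
Anion [Cr…]: ligand charges -3, Cr(II) ⇒ ion charge 1−.

[Mo(en)2(H2O)(NCS)][CrCl3(H2O)3]2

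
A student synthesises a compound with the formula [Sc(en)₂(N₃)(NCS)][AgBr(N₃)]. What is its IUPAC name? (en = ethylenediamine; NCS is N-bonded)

azidobis(ethylenediamine)isothiocyanatoscandium(III) azidobromoargentate(I)

Both ions are complex: the cation is named first with the plain metal name, the anion second with the -ate form; each ion's ligands are alphabetised independently.
Scandium is always +3 in its complexes; the cation's ligand charges sum to -2, so the complex cation is 1+.
A 1:1 salt means the anion carries the equal and opposite charge, 1−.
Anion: ligand charges sum to -2; for the ion to be 1−, Ag = +1.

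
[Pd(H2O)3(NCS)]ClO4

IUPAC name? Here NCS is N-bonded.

triaquaisothiocyanatopalladium(II) perchlorate

The 1 perchlorate counter-ion carries a total charge of -1, so each complex ion is 1+.
Ligand charges: 3×aqua (neutral), 1×isothiocyanato (-1 each); total -1. So Pd + (-1) = 1+, giving Pd = +2.
Ligands are named alphabetically: aqua before isothiocyanato.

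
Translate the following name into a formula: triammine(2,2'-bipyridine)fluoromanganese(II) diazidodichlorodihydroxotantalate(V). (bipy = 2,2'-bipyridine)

[Mn(bipy)F(NH3)3][TaCl2(N3)2(OH)2]

Cation [Mn…]: ligand charges -1, Mn(II) ⇒ ion charge 1+.
Anion [Ta…]: ligand charges -6, Ta(V) ⇒ ion charge 1−.
One 1+ cation balances one 1− anion.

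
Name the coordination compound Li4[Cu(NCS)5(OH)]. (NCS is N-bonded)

lithium hydroxopentaisothiocyanatocuprate(II)

The 4 lithium counter-ions carry a total charge of +4, so each complex ion is 4−.
Ligand charges: 5×isothiocyanato (-1 each), 1×hydroxo (-1 each); total -6. So Cu + (-6) = 4−, giving Cu = +2.
Ligands are named alphabetically: hydroxo before isothiocyanato.
The complex ion is anionic, so copper takes the -ate form cuprate(II).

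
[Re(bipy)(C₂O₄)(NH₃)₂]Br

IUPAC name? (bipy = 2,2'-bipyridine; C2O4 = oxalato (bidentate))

diammine(2,2'-bipyridine)oxalatorhenium(III) bromide

The 1 bromide counter-ion carries a total charge of -1, so each complex ion is 1+.
Ligand charges: 2×ammine (neutral), 1×2,2'-bipyridine (neutral), 1×oxalato (-2 each); total -2. So Re + (-2) = 1+, giving Re = +3.
Ligands are named alphabetically: ammine before bipyridine before oxalato.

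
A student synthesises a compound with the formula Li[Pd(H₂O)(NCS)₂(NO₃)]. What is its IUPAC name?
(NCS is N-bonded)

lithium aquadiisothiocyanatonitratopalladate(II)

The 1 lithium counter-ion carries a total charge of +1, so each complex ion is 1−.
Ligand charges: 2×isothiocyanato (-1 each), 1×nitrato (-1 each), 1×aqua (neutral); total -3. So Pd + (-3) = 1−, giving Pd = +2.
The complex ion is anionic, so palladium takes the -ate form palladate(II).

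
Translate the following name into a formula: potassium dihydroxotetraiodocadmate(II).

K4[CdI4(OH)2]

Ligands: 4 iodo (I, -1), 2 hydroxo (OH, -1). Ligand charge sum = -6.
With Cd in oxidation state +2, the complex ion is [Cd...]^4−.
Charge balance with potassium (+1) requires 1 complex ion per 4 potassium.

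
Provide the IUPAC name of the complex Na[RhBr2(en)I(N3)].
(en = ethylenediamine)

sodium azidodibromo(ethylenediamine)iodorhodate(III)

The 1 sodium counter-ion carries a total charge of +1, so each complex ion is 1−.
Ligand charges: 1×azido (-1 each), 2×bromo (-1 each), 1×ethylenediamine (neutral), 1×iodo (-1 each); total -4. So Rh + (-4) = 1−, giving Rh = +3.
Ligands are named alphabetically: azido before bromo before ethylenediamine before iodo.
The complex ion is anionic, so rhodium takes the -ate form rhodate(III).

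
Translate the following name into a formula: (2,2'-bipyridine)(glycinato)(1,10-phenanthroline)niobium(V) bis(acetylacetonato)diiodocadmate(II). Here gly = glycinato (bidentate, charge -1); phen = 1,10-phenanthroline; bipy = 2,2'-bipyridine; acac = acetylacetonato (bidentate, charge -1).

Cation [Nb…]: ligand charges -1, Nb(V) ⇒ ion charge 4+.
Anion [Cd…]: ligand charges -4, Cd(II) ⇒ ion charge 2−.
One 4+ cation requires 2 of the 2− anion.

[Nb(bipy)(gly)(phen)][Cd(acac)2I2]2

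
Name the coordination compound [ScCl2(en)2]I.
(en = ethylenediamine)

dichlorobis(ethylenediamine)scandium(III) iodide

The 1 iodide counter-ion carries a total charge of -1, so each complex ion is 1+.
Ligand charges: 2×chloro (-1 each), 2×ethylenediamine (neutral); total -2. So Sc + (-2) = 1+, giving Sc = +3.
Ligands are named alphabetically: chloro before ethylenediamine.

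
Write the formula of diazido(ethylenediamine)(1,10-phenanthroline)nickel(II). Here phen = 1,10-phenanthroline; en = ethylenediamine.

Ligands: 1 1,10-phenanthroline (phen, neutral), 1 ethylenediamine (en, neutral), 2 azido (N3, -1). Ligand charge sum = -2.
With Ni in oxidation state +2, the complex ion is [Ni...].

[Ni(en)(N3)2(phen)]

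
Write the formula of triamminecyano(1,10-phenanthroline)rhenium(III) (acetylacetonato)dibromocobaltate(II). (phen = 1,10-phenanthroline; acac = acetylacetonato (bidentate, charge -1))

Cation [Re…]: ligand charges -1, Re(III) ⇒ ion charge 2+.
Anion [Co…]: ligand charges -3, Co(II) ⇒ ion charge 1−.
One 2+ cation requires 2 of the 1− anion.

[Re(CN)(NH3)3(phen)][Co(acac)Br2]2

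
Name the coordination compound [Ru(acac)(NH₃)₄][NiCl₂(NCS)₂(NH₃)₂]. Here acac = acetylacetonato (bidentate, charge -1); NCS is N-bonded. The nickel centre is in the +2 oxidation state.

Both ions are complex: the cation is named first with the plain metal name, the anion second with the -ate form; each ion's ligands are alphabetised independently.
Ni is given as +2; the anion's ligand charges sum to -4, so the complex anion is 2−.
A 1:1 salt means the cation carries the equal and opposite charge, 2+.
Cation: ligand charges sum to -1; for the ion to be 2+, Ru = +3.

(acetylacetonato)tetraammineruthenium(III) diamminedichlorodiisothiocyanatonickelate(II)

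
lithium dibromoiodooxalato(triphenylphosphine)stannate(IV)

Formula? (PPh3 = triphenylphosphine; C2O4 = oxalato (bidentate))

Ligands: 1 iodo (I, -1), 1 triphenylphosphine (PPh3, neutral), 1 oxalato (C2O4, -2), 2 bromo (Br, -1). Ligand charge sum = -5.
With Sn in oxidation state +4, the complex ion is [Sn...]^1−.
Charge balance with lithium (+1) requires 1 complex ion per 1 lithium.

Li[SnBr2(C2O4)I(PPh3)]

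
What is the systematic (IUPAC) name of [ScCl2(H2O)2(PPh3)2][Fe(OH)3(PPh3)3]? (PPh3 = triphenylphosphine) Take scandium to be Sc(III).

Both ions are complex: the cation is named first with the plain metal name, the anion second with the -ate form; each ion's ligands are alphabetised independently.
Sc is given as +3; the cation's ligand charges sum to -2, so the complex cation is 1+.
A 1:1 salt means the anion carries the equal and opposite charge, 1−.
Anion: ligand charges sum to -3; for the ion to be 1−, Fe = +2.

diaquadichlorobis(triphenylphosphine)scandium(III) trihydroxotris(triphenylphosphine)ferrate(II)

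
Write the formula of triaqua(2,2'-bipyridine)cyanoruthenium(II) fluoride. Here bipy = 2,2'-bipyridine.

Ligands: 3 aqua (H2O, neutral), 1 cyano (CN, -1), 1 2,2'-bipyridine (bipy, neutral). Ligand charge sum = -1.
Charge balance with fluoride (-1) requires 1 complex ion per 1 fluoride.

[Ru(bipy)(CN)(H2O)3]F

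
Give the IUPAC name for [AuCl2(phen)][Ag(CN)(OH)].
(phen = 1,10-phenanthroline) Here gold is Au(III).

dichloro(1,10-phenanthroline)gold(III) cyanohydroxoargentate(I)

Au is given as +3; the cation's ligand charges sum to -2, so the complex cation is 1+.
A 1:1 salt means the anion carries the equal and opposite charge, 1−.
Anion: ligand charges sum to -2; for the ion to be 1−, Ag = +1.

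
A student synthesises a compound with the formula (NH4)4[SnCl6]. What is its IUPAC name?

ammonium hexachlorostannate(II)

The 4 ammonium counter-ions carry a total charge of +4, so each complex ion is 4−.
Ligand charges: 6×chloro (-1 each); total -6. So Sn + (-6) = 4−, giving Sn = +2.
The complex ion is anionic, so tin takes the -ate form stannate(II).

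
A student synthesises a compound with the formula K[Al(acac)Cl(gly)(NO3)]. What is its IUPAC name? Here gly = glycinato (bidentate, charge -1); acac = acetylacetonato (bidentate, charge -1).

potassium (acetylacetonato)chloro(glycinato)nitratoaluminate(III)

The 1 potassium counter-ion carries a total charge of +1, so each complex ion is 1−.
Ligand charges: 1×glycinato (-1 each), 1×chloro (-1 each), 1×nitrato (-1 each), 1×acetylacetonato (-1 each); total -4. So Al + (-4) = 1−, giving Al = +3.
The complex ion is anionic, so aluminium takes the -ate form aluminate(III).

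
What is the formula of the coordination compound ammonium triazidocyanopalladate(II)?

(NH4)2[Pd(CN)(N3)3]

Ligands: 1 cyano (CN, -1), 3 azido (N3, -1). Ligand charge sum = -4.
With Pd in oxidation state +2, the complex ion is [Pd...]^2−.
Charge balance with ammonium (+1) requires 1 complex ion per 2 ammonium.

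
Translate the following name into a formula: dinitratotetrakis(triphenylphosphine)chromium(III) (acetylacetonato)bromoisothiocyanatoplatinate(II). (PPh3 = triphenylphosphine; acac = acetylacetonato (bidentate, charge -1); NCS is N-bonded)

Cation [Cr…]: ligand charges -2, Cr(III) ⇒ ion charge 1+.
Anion [Pt…]: ligand charges -3, Pt(II) ⇒ ion charge 1−.

[Cr(NO3)2(PPh3)4][Pt(acac)Br(NCS)]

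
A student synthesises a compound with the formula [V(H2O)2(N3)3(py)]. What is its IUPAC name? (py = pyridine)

diaquatriazido(pyridine)vanadium(III)

There is no counter-ion, so the complex is neutral overall.
Ligand charges: 1×pyridine (neutral), 3×azido (-1 each), 2×aqua (neutral); total -3. So V + (-3) = 0, giving V = +3.
Ligands are named alphabetically: aqua before azido before pyridine.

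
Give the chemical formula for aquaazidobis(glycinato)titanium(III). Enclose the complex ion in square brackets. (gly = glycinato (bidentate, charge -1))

[Ti(gly)2(H2O)(N3)]

Ligands: 1 azido (N3, -1), 1 aqua (H2O, neutral), 2 glycinato (gly, -1). Ligand charge sum = -3.
With Ti in oxidation state +3, the complex ion is [Ti...].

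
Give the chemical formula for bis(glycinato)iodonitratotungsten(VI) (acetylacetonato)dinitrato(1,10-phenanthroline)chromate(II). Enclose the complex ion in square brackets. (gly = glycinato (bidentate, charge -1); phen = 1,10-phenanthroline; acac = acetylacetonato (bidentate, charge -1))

[W(gly)2I(NO3)][Cr(acac)(NO3)2(phen)]2

Cation [W…]: ligand charges -4, W(VI) ⇒ ion charge 2+.
Anion [Cr…]: ligand charges -3, Cr(II) ⇒ ion charge 1−.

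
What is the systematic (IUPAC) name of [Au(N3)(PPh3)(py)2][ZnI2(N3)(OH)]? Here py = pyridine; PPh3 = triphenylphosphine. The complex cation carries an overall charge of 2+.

Both ions are complex: the cation is named first with the plain metal name, the anion second with the -ate form; each ion's ligands are alphabetised independently.
The complex cation is given as 2+; its ligand charges sum to -1, so Au = +3.
A 1:1 salt means the anion carries the equal and opposite charge, 2−.
Anion: ligand charges sum to -4; for the ion to be 2−, Zn = +2.

azidobis(pyridine)(triphenylphosphine)gold(III) azidohydroxodiiodozincate(II)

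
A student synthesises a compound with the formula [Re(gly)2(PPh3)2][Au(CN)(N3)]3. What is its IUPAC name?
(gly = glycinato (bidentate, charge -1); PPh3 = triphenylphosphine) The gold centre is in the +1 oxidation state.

Both ions are complex: the cation is named first with the plain metal name, the anion second with the -ate form; each ion's ligands are alphabetised independently.
Au is given as +1; the anion's ligand charges sum to -2, so the complex anion is 1−.
With 3 anions per cation, the cation must be 3×1 = 3+.
Cation: ligand charges sum to -2; for the ion to be 3+, Re = +5.

bis(glycinato)bis(triphenylphosphine)rhenium(V) azidocyanoaurate(I)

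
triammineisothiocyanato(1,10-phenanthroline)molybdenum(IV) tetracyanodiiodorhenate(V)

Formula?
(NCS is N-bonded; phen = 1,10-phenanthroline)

Cation [Mo…]: ligand charges -1, Mo(IV) ⇒ ion charge 3+.
Anion [Re…]: ligand charges -6, Re(V) ⇒ ion charge 1−.
One 3+ cation requires 3 of the 1− anion.

[Mo(NCS)(NH3)3(phen)][Re(CN)4I2]3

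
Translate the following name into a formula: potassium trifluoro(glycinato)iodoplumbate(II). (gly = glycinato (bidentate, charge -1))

Ligands: 1 iodo (I, -1), 3 fluoro (F, -1), 1 glycinato (gly, -1). Ligand charge sum = -5.
Charge balance with potassium (+1) requires 1 complex ion per 3 potassium.

K3[PbF3(gly)I]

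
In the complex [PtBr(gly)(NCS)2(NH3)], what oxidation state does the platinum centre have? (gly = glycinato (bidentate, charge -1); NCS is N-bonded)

No counter-ion: the bracketed complex is neutral.
Ligand charges: 1×gly = -1; 1×NH3 neutral; 2×NCS = -2; 1×Br = -1; sum -4.
Pt + (-4) = 0 ⇒ Pt is +4.

+4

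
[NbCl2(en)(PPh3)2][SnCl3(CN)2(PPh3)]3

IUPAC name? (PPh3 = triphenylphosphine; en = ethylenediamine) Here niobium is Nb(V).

dichloro(ethylenediamine)bis(triphenylphosphine)niobium(V) trichlorodicyano(triphenylphosphine)stannate(IV)

Both ions are complex: the cation is named first with the plain metal name, the anion second with the -ate form; each ion's ligands are alphabetised independently.
Nb is given as +5; the cation's ligand charges sum to -2, so the complex cation is 3+.
With 3 anions per cation, each anion must be 3/3 = 1−.
Anion: ligand charges sum to -5; for the ion to be 1−, Sn = +4.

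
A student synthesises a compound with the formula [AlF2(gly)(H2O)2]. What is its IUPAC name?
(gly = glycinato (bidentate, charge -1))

diaquadifluoro(glycinato)aluminium(III)

There is no counter-ion, so the complex is neutral overall.
Ligand charges: 2×fluoro (-1 each), 2×aqua (neutral), 1×glycinato (-1 each); total -3. So Al + (-3) = 0, giving Al = +3.
Ligands are named alphabetically: aqua before fluoro before glycinato.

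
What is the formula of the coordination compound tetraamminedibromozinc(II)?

Ligands: 2 bromo (Br, -1), 4 ammine (NH3, neutral). Ligand charge sum = -2.
With Zn in oxidation state +2, the complex ion is [Zn...].

[ZnBr2(NH3)4]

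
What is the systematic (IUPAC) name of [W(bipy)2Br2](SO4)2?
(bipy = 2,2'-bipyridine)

bis(2,2'-bipyridine)dibromotungsten(VI) sulfate

The 2 sulfate counter-ions carry a total charge of -4, so each complex ion is 4+.
Ligand charges: 2×bromo (-1 each), 2×2,2'-bipyridine (neutral); total -2. So W + (-2) = 4+, giving W = +6.
Ligands are named alphabetically: bipyridine before bromo.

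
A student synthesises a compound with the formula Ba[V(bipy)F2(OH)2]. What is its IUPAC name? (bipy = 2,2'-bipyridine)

barium (2,2'-bipyridine)difluorodihydroxovanadate(II)

The 1 barium counter-ion carries a total charge of +2, so each complex ion is 2−.
Ligand charges: 2×fluoro (-1 each), 1×2,2'-bipyridine (neutral), 2×hydroxo (-1 each); total -4. So V + (-4) = 2−, giving V = +2.
Ligands are named alphabetically: bipyridine before fluoro before hydroxo.
The complex ion is anionic, so vanadium takes the -ate form vanadate(II).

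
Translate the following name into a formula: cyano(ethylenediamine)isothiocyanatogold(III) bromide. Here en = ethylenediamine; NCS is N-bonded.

Ligands: 1 ethylenediamine (en, neutral), 1 isothiocyanato (NCS, -1), 1 cyano (CN, -1). Ligand charge sum = -2.
With Au in oxidation state +3, the complex ion is [Au...]^1+.
Charge balance with bromide (-1) requires 1 complex ion per 1 bromide.

[Au(CN)(en)(NCS)]Br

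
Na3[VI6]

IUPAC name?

sodium hexaiodovanadate(III)

The 3 sodium counter-ions carry a total charge of +3, so each complex ion is 3−.
Ligand charges: 6×iodo (-1 each); total -6. So V + (-6) = 3−, giving V = +3.
The complex ion is anionic, so vanadium takes the -ate form vanadate(III).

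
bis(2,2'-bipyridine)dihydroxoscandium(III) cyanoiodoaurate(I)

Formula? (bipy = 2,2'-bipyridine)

Cation [Sc…]: ligand charges -2, Sc(III) ⇒ ion charge 1+.
Anion [Au…]: ligand charges -2, Au(I) ⇒ ion charge 1−.
One 1+ cation balances one 1− anion.

[Sc(bipy)2(OH)2][Au(CN)I]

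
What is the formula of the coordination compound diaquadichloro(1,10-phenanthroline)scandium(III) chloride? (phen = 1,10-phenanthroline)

Ligands: 2 chloro (Cl, -1), 1 1,10-phenanthroline (phen, neutral), 2 aqua (H2O, neutral). Ligand charge sum = -2.
With Sc in oxidation state +3, the complex ion is [Sc...]^1+.
Charge balance with chloride (-1) requires 1 complex ion per 1 chloride.

[ScCl2(H2O)2(phen)]Cl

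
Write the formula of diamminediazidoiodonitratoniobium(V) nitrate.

[NbI(N3)2(NH3)2(NO3)]NO3

Ligands: 2 azido (N3, -1), 1 iodo (I, -1), 2 ammine (NH3, neutral), 1 nitrato (NO3, -1). Ligand charge sum = -4.
With Nb in oxidation state +5, the complex ion is [Nb...]^1+.
Charge balance with nitrate (-1) requires 1 complex ion per 1 nitrate.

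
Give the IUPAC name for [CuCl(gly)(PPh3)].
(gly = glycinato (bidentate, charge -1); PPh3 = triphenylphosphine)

chloro(glycinato)(triphenylphosphine)copper(II)

There is no counter-ion, so the complex is neutral overall.
Ligand charges: 1×glycinato (-1 each), 1×triphenylphosphine (neutral), 1×chloro (-1 each); total -2. So Cu + (-2) = 0, giving Cu = +2.
Ligands are named alphabetically: chloro before glycinato before triphenylphosphine.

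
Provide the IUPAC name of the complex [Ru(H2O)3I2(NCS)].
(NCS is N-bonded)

There is no counter-ion, so the complex is neutral overall.
Ligand charges: 1×isothiocyanato (-1 each), 2×iodo (-1 each), 3×aqua (neutral); total -3. So Ru + (-3) = 0, giving Ru = +3.
Ligands are named alphabetically: aqua before iodo before isothiocyanato.

triaquadiiodoisothiocyanatoruthenium(III)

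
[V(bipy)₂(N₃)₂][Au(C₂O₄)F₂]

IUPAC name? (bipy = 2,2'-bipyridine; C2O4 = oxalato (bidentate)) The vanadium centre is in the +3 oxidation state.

Both ions are complex: the cation is named first with the plain metal name, the anion second with the -ate form; each ion's ligands are alphabetised independently.
V is given as +3; the cation's ligand charges sum to -2, so the complex cation is 1+.
A 1:1 salt means the anion carries the equal and opposite charge, 1−.
Anion: ligand charges sum to -4; for the ion to be 1−, Au = +3.

diazidobis(2,2'-bipyridine)vanadium(III) difluorooxalatoaurate(III)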